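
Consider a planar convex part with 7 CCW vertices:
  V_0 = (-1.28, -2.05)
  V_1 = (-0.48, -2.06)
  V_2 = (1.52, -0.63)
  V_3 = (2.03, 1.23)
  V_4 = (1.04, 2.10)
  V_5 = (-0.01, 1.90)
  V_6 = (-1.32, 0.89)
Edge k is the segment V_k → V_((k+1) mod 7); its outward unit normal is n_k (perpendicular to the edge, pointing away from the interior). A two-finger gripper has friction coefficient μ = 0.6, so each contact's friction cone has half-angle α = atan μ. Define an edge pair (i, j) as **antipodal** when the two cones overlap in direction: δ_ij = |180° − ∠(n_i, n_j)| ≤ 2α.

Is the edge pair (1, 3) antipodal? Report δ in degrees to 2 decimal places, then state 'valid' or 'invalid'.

δ = 76.87°, invalid

α = atan 0.6 = 30.96°;  2α = 61.93°
edge 1: e_1 = (+2.00, +1.43);  n_1 = (+0.5816, -0.8135)
edge 3: e_3 = (-0.99, +0.87);  n_3 = (+0.6601, +0.7512)
∠(n_1, n_3) = 103.13°
δ = |180° − 103.13°| = 76.87°
76.87° > 2α = 61.93°  →  invalid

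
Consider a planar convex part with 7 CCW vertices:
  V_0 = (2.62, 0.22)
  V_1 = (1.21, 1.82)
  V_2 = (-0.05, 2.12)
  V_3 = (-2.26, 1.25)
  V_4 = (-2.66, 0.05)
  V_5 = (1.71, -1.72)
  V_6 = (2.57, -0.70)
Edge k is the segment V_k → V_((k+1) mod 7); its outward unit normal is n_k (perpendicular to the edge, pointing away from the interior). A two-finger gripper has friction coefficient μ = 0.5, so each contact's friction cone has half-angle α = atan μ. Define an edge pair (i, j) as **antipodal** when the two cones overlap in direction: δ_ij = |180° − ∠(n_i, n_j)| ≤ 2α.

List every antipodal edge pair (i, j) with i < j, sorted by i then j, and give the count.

count = 6; pairs: (0,4), (1,4), (2,4), (2,5), (3,5), (3,6)

α = atan 0.5 = 26.57°;  2α = 53.13°
n_0 = (+0.7502, +0.6612)
n_1 = (+0.2316, +0.9728)
n_2 = (-0.3663, +0.9305)
n_3 = (-0.9487, +0.3162)
n_4 = (-0.3754, -0.9269)
n_5 = (+0.7645, -0.6446)
n_6 = (+0.9985, -0.0543)
  (0,1): δ = 144.78°  ·
  (0,2): δ = 109.90°  ·
  (0,3): δ = 59.82°  ·
  (0,4): δ = 26.56°  ✓
  (0,5): δ = 98.48°  ·
  (0,6): δ = 135.50°  ·
  (1,2): δ = 145.12°  ·
  (1,3): δ = 95.04°  ·
  (1,4): δ = 8.66°  ✓
  (1,5): δ = 63.26°  ·
  (1,6): δ = 100.28°  ·
  (2,3): δ = 129.92°  ·
  (2,4): δ = 43.54°  ✓
  (2,5): δ = 28.38°  ✓
  (2,6): δ = 65.40°  ·
  (3,4): δ = 93.61°  ·
  (3,5): δ = 21.70°  ✓
  (3,6): δ = 15.32°  ✓
  (4,5): δ = 108.09°  ·
  (4,6): δ = 71.06°  ·
  (5,6): δ = 142.98°  ·
antipodal pairs: 6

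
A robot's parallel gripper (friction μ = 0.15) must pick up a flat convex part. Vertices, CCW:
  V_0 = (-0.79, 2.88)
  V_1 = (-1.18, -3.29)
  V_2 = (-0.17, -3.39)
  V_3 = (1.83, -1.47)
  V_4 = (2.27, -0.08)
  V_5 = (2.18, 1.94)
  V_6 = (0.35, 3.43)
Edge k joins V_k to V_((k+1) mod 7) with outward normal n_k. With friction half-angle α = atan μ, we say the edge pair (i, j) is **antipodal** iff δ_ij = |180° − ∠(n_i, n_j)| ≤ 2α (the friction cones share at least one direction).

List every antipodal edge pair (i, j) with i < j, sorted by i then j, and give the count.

count = 2; pairs: (0,3), (0,4)

α = atan 0.15 = 8.53°;  2α = 17.06°
n_0 = (-0.9980, +0.0631)
n_1 = (-0.0985, -0.9951)
n_2 = (+0.6925, -0.7214)
n_3 = (+0.9534, -0.3018)
n_4 = (+0.9990, +0.0445)
n_5 = (+0.6314, +0.7755)
n_6 = (-0.4345, +0.9007)
  (0,1): δ = 92.04°  ·
  (0,2): δ = 42.55°  ·
  (0,3): δ = 13.95°  ✓
  (0,4): δ = 6.17°  ✓
  (0,5): δ = 54.46°  ·
  (0,6): δ = 119.37°  ·
  (1,2): δ = 130.51°  ·
  (1,3): δ = 101.91°  ·
  (1,4): δ = 81.79°  ·
  (1,5): δ = 33.50°  ·
  (1,6): δ = 31.41°  ·
  (2,3): δ = 151.40°  ·
  (2,4): δ = 131.28°  ·
  (2,5): δ = 82.98°  ·
  (2,6): δ = 18.08°  ·
  (3,4): δ = 159.88°  ·
  (3,5): δ = 111.59°  ·
  (3,6): δ = 46.68°  ·
  (4,5): δ = 131.70°  ·
  (4,6): δ = 66.80°  ·
  (5,6): δ = 115.09°  ·
antipodal pairs: 2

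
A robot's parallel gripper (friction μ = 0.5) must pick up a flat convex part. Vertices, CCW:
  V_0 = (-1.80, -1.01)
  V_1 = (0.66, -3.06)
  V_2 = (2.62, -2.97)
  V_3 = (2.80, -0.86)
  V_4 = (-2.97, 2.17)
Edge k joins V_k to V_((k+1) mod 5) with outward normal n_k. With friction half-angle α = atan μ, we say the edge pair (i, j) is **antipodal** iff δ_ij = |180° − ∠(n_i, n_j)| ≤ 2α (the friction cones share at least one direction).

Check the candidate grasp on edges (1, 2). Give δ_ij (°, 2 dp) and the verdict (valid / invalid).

α = atan 0.5 = 26.57°;  2α = 53.13°
edge 1: e_1 = (+1.96, +0.09);  n_1 = (+0.0459, -0.9989)
edge 2: e_2 = (+0.18, +2.11);  n_2 = (+0.9964, -0.0850)
∠(n_1, n_2) = 82.49°
δ = |180° − 82.49°| = 97.51°
97.51° > 2α = 53.13°  →  invalid

δ = 97.51°, invalid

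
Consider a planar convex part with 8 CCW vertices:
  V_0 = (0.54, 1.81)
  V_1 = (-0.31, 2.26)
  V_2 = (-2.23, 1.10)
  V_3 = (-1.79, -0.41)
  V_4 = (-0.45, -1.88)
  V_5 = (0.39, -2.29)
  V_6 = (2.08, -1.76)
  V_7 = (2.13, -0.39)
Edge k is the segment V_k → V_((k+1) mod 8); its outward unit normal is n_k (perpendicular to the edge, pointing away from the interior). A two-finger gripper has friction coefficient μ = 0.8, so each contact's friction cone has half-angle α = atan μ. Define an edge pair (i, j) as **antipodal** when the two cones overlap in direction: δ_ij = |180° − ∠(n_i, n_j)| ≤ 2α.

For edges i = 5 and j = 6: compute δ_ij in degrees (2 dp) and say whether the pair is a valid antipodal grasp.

δ = 109.50°, invalid

α = atan 0.8 = 38.66°;  2α = 77.32°
edge 5: e_5 = (+1.69, +0.53);  n_5 = (+0.2992, -0.9542)
edge 6: e_6 = (+0.05, +1.37);  n_6 = (+0.9993, -0.0365)
∠(n_5, n_6) = 70.50°
δ = |180° − 70.50°| = 109.50°
109.50° > 2α = 77.32°  →  invalid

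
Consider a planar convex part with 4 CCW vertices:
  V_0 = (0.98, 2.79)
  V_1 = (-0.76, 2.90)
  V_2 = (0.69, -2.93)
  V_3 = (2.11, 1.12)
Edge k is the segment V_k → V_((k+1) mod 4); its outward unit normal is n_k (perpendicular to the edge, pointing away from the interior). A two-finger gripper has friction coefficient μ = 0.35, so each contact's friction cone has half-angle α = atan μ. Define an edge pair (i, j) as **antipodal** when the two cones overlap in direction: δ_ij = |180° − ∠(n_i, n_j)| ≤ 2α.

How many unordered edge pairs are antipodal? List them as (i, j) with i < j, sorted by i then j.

count = 2; pairs: (1,2), (1,3)

α = atan 0.35 = 19.29°;  2α = 38.58°
n_0 = (+0.0631, +0.9980)
n_1 = (-0.9704, -0.2414)
n_2 = (+0.9437, -0.3309)
n_3 = (+0.8282, +0.5604)
  (0,1): δ = 72.42°  ·
  (0,2): δ = 74.30°  ·
  (0,3): δ = 127.70°  ·
  (1,2): δ = 33.29°  ✓
  (1,3): δ = 20.12°  ✓
  (2,3): δ = 126.59°  ·
antipodal pairs: 2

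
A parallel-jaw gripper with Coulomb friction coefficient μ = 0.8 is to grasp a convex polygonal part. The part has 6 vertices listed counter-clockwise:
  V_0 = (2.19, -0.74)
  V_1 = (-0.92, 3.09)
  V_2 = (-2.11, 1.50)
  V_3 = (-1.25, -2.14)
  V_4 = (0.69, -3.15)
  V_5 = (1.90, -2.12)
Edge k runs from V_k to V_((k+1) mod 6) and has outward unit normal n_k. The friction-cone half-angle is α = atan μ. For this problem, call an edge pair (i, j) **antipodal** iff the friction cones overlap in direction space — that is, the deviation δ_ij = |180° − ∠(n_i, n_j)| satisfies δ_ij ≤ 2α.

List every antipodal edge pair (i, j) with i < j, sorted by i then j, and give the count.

count = 8; pairs: (0,1), (0,2), (0,3), (1,4), (1,5), (2,4), (2,5), (3,5)

α = atan 0.8 = 38.66°;  2α = 77.32°
n_0 = (+0.7763, +0.6304)
n_1 = (-0.8006, +0.5992)
n_2 = (-0.9732, -0.2299)
n_3 = (-0.4618, -0.8870)
n_4 = (+0.6482, -0.7615)
n_5 = (+0.9786, -0.2057)
  (0,1): δ = 75.89°  ✓
  (0,2): δ = 25.78°  ✓
  (0,3): δ = 23.42°  ✓
  (0,4): δ = 91.33°  ·
  (0,5): δ = 129.06°  ·
  (1,2): δ = 129.89°  ·
  (1,3): δ = 80.69°  ·
  (1,4): δ = 12.78°  ✓
  (1,5): δ = 24.94°  ✓
  (2,3): δ = 130.80°  ·
  (2,4): δ = 62.89°  ✓
  (2,5): δ = 25.16°  ✓
  (3,4): δ = 112.09°  ·
  (3,5): δ = 74.37°  ✓
  (4,5): δ = 142.27°  ·
antipodal pairs: 8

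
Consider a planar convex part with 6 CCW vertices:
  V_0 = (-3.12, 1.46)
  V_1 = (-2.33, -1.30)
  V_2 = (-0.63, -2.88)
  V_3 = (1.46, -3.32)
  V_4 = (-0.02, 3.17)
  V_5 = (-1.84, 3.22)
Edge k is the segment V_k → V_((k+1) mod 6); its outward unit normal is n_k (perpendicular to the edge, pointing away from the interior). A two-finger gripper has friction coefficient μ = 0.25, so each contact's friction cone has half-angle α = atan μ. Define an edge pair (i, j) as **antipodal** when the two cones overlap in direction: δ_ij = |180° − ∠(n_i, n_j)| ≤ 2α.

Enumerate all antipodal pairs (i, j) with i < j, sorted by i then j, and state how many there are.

count = 2; pairs: (0,3), (2,4)

α = atan 0.25 = 14.04°;  2α = 28.07°
n_0 = (-0.9614, -0.2752)
n_1 = (-0.6808, -0.7325)
n_2 = (-0.2060, -0.9785)
n_3 = (+0.9750, +0.2223)
n_4 = (+0.0275, +0.9996)
n_5 = (-0.8087, +0.5882)
  (0,1): δ = 148.88°  ·
  (0,2): δ = 117.86°  ·
  (0,3): δ = 3.13°  ✓
  (0,4): δ = 72.45°  ·
  (0,5): δ = 128.00°  ·
  (1,2): δ = 148.98°  ·
  (1,3): δ = 34.25°  ·
  (1,4): δ = 41.33°  ·
  (1,5): δ = 96.88°  ·
  (2,3): δ = 65.27°  ·
  (2,4): δ = 10.31°  ✓
  (2,5): δ = 65.86°  ·
  (3,4): δ = 104.42°  ·
  (3,5): δ = 48.87°  ·
  (4,5): δ = 124.45°  ·
antipodal pairs: 2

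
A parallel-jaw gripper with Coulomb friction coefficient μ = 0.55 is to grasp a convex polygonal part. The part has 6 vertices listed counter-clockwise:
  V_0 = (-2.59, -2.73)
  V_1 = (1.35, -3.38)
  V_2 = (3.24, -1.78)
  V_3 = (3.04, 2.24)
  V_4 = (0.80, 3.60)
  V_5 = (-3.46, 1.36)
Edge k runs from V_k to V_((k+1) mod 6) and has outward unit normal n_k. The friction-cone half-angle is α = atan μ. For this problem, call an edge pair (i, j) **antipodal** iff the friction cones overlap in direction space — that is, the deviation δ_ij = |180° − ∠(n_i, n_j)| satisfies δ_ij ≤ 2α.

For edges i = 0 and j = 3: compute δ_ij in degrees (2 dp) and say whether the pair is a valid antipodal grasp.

δ = 21.90°, valid

α = atan 0.55 = 28.81°;  2α = 57.62°
edge 0: e_0 = (+3.94, -0.65);  n_0 = (-0.1628, -0.9867)
edge 3: e_3 = (-2.24, +1.36);  n_3 = (+0.5190, +0.8548)
∠(n_0, n_3) = 158.10°
δ = |180° − 158.10°| = 21.90°
21.90° ≤ 2α = 57.62°  →  valid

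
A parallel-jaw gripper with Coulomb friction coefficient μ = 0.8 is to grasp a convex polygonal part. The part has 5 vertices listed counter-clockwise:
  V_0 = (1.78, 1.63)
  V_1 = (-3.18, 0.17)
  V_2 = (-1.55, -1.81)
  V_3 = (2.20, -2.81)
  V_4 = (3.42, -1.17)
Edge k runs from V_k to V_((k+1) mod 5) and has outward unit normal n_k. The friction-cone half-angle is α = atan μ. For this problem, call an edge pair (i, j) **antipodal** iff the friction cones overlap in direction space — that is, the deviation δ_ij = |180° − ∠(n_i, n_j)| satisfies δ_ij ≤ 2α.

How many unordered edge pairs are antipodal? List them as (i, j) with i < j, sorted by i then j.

α = atan 0.8 = 38.66°;  2α = 77.32°
n_0 = (-0.2824, +0.9593)
n_1 = (-0.7720, -0.6356)
n_2 = (-0.2577, -0.9662)
n_3 = (+0.8023, -0.5969)
n_4 = (+0.8629, +0.5054)
  (0,1): δ = 66.94°  ✓
  (0,2): δ = 31.33°  ✓
  (0,3): δ = 36.95°  ✓
  (0,4): δ = 103.96°  ·
  (1,2): δ = 144.39°  ·
  (1,3): δ = 76.11°  ✓
  (1,4): δ = 9.10°  ✓
  (2,3): δ = 111.71°  ·
  (2,4): δ = 44.71°  ✓
  (3,4): δ = 113.00°  ·
antipodal pairs: 6

count = 6; pairs: (0,1), (0,2), (0,3), (1,3), (1,4), (2,4)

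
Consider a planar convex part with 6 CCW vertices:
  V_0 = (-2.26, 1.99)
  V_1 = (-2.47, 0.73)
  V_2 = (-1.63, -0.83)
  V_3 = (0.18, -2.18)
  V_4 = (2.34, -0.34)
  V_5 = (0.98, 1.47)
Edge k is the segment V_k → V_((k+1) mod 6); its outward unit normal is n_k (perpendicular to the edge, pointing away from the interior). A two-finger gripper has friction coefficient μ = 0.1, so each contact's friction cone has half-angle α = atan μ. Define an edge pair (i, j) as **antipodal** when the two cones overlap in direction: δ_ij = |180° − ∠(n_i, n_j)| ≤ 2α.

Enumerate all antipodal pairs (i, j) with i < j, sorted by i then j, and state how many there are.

α = atan 0.1 = 5.71°;  2α = 11.42°
n_0 = (-0.9864, +0.1644)
n_1 = (-0.8805, -0.4741)
n_2 = (-0.5979, -0.8016)
n_3 = (+0.6485, -0.7612)
n_4 = (+0.7995, +0.6007)
n_5 = (+0.1585, +0.9874)
  (0,1): δ = 142.24°  ·
  (0,2): δ = 117.26°  ·
  (0,3): δ = 40.11°  ·
  (0,4): δ = 46.38°  ·
  (0,5): δ = 90.34°  ·
  (1,2): δ = 155.02°  ·
  (1,3): δ = 77.87°  ·
  (1,4): δ = 8.62°  ✓
  (1,5): δ = 52.58°  ·
  (2,3): δ = 102.86°  ·
  (2,4): δ = 16.36°  ·
  (2,5): δ = 27.60°  ·
  (3,4): δ = 93.51°  ·
  (3,5): δ = 49.54°  ·
  (4,5): δ = 136.04°  ·
antipodal pairs: 1

count = 1; pairs: (1,4)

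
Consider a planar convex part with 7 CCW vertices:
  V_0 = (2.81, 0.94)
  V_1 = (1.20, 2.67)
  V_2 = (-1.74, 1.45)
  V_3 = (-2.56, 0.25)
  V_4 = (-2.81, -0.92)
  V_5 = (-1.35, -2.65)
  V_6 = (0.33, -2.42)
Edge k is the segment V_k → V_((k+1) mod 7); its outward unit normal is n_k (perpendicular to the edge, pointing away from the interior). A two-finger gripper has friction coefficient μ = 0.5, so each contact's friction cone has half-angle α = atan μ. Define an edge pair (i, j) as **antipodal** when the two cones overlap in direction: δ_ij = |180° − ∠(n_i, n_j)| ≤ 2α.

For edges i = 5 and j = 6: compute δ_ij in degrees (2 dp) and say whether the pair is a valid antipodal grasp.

α = atan 0.5 = 26.57°;  2α = 53.13°
edge 5: e_5 = (+1.68, +0.23);  n_5 = (+0.1356, -0.9908)
edge 6: e_6 = (+2.48, +3.36);  n_6 = (+0.8046, -0.5939)
∠(n_5, n_6) = 45.77°
δ = |180° − 45.77°| = 134.23°
134.23° > 2α = 53.13°  →  invalid

δ = 134.23°, invalid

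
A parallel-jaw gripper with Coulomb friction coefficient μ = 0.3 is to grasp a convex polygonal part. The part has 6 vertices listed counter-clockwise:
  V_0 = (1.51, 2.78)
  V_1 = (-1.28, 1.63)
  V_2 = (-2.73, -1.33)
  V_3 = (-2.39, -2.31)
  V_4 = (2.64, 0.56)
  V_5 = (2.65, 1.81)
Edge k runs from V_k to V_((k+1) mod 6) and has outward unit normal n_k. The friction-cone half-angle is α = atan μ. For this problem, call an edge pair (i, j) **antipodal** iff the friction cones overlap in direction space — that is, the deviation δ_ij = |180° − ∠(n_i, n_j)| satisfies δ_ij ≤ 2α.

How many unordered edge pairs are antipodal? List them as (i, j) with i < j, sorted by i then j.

count = 4; pairs: (0,3), (1,4), (2,4), (2,5)

α = atan 0.3 = 16.70°;  2α = 33.40°
n_0 = (-0.3811, +0.9245)
n_1 = (-0.8980, +0.4399)
n_2 = (-0.9448, -0.3278)
n_3 = (+0.4956, -0.8686)
n_4 = (+1.0000, -0.0080)
n_5 = (+0.6480, +0.7616)
  (0,1): δ = 138.50°  ·
  (0,2): δ = 93.27°  ·
  (0,3): δ = 7.31°  ✓
  (0,4): δ = 67.14°  ·
  (0,5): δ = 117.21°  ·
  (1,2): δ = 134.77°  ·
  (1,3): δ = 34.19°  ·
  (1,4): δ = 25.64°  ✓
  (1,5): δ = 75.70°  ·
  (2,3): δ = 79.43°  ·
  (2,4): δ = 19.59°  ✓
  (2,5): δ = 30.47°  ✓
  (3,4): δ = 120.17°  ·
  (3,5): δ = 70.10°  ·
  (4,5): δ = 129.94°  ·
antipodal pairs: 4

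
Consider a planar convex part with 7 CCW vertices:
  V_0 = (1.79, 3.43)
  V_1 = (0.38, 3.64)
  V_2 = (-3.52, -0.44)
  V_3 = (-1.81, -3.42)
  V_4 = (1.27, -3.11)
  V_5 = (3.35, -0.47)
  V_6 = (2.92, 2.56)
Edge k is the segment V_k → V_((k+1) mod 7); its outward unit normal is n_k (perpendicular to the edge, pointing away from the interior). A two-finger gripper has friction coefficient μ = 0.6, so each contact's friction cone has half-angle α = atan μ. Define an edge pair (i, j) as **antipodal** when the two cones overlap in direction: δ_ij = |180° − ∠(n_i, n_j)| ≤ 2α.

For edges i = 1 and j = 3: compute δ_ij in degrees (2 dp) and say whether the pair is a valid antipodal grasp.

α = atan 0.6 = 30.96°;  2α = 61.93°
edge 1: e_1 = (-3.90, -4.08);  n_1 = (-0.7229, +0.6910)
edge 3: e_3 = (+3.08, +0.31);  n_3 = (+0.1001, -0.9950)
∠(n_1, n_3) = 139.46°
δ = |180° − 139.46°| = 40.54°
40.54° ≤ 2α = 61.93°  →  valid

δ = 40.54°, valid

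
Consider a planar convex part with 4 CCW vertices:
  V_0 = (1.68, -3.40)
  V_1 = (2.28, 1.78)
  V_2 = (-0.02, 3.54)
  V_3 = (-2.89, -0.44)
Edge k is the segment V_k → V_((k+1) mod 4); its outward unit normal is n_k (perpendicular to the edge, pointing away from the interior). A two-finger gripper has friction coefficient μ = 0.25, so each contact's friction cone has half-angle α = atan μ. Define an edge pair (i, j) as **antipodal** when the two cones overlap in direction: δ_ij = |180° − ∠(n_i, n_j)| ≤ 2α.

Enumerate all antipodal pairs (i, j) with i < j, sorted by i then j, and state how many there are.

count = 1; pairs: (1,3)

α = atan 0.25 = 14.04°;  2α = 28.07°
n_0 = (+0.9934, -0.1151)
n_1 = (+0.6077, +0.7942)
n_2 = (-0.8111, +0.5849)
n_3 = (-0.5436, -0.8393)
  (0,1): δ = 120.82°  ·
  (0,2): δ = 29.19°  ·
  (0,3): δ = 63.68°  ·
  (1,2): δ = 88.37°  ·
  (1,3): δ = 4.49°  ✓
  (2,3): δ = 87.14°  ·
antipodal pairs: 1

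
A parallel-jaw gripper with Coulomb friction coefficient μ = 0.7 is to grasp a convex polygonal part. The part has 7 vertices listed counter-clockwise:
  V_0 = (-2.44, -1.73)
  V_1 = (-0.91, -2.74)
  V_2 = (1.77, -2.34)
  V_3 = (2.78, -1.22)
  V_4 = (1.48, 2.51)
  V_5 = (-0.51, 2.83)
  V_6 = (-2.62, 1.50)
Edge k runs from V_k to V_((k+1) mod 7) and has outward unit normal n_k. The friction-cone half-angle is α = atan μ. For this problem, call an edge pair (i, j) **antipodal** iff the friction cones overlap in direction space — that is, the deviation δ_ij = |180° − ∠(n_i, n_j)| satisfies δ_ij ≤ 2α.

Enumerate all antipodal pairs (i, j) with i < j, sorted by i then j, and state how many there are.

α = atan 0.7 = 34.99°;  2α = 69.98°
n_0 = (-0.5509, -0.8346)
n_1 = (+0.1476, -0.9890)
n_2 = (+0.7426, -0.6697)
n_3 = (+0.9443, +0.3291)
n_4 = (+0.1588, +0.9873)
n_5 = (-0.5332, +0.8460)
n_6 = (-0.9985, -0.0556)
  (0,1): δ = 138.08°  ·
  (0,2): δ = 98.61°  ·
  (0,3): δ = 37.36°  ✓
  (0,4): δ = 24.29°  ✓
  (0,5): δ = 65.65°  ✓
  (0,6): δ = 126.62°  ·
  (1,2): δ = 140.53°  ·
  (1,3): δ = 79.27°  ·
  (1,4): δ = 17.62°  ✓
  (1,5): δ = 23.74°  ✓
  (1,6): δ = 84.70°  ·
  (2,3): δ = 118.74°  ·
  (2,4): δ = 57.09°  ✓
  (2,5): δ = 15.73°  ✓
  (2,6): δ = 45.23°  ✓
  (3,4): δ = 118.35°  ·
  (3,5): δ = 76.99°  ·
  (3,6): δ = 16.03°  ✓
  (4,5): δ = 138.64°  ·
  (4,6): δ = 77.68°  ·
  (5,6): δ = 119.03°  ·
antipodal pairs: 9

count = 9; pairs: (0,3), (0,4), (0,5), (1,4), (1,5), (2,4), (2,5), (2,6), (3,6)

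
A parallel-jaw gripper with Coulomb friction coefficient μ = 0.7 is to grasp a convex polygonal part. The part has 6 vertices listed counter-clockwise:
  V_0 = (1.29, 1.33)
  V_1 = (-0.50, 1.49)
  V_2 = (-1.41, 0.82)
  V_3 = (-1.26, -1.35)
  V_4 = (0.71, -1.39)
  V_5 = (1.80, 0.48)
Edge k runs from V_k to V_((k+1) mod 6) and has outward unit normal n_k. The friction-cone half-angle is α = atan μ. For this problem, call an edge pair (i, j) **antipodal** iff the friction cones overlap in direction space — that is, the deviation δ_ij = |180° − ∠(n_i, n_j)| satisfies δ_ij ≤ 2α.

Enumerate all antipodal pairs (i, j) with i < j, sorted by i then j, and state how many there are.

α = atan 0.7 = 34.99°;  2α = 69.98°
n_0 = (+0.0890, +0.9960)
n_1 = (-0.5929, +0.8053)
n_2 = (-0.9976, -0.0690)
n_3 = (-0.0203, -0.9998)
n_4 = (+0.8639, -0.5036)
n_5 = (+0.8575, +0.5145)
  (0,1): δ = 138.53°  ·
  (0,2): δ = 80.94°  ·
  (0,3): δ = 3.94°  ✓
  (0,4): δ = 64.87°  ✓
  (0,5): δ = 126.07°  ·
  (1,2): δ = 122.41°  ·
  (1,3): δ = 37.53°  ✓
  (1,4): δ = 23.40°  ✓
  (1,5): δ = 84.60°  ·
  (2,3): δ = 95.12°  ·
  (2,4): δ = 34.19°  ✓
  (2,5): δ = 27.01°  ✓
  (3,4): δ = 119.07°  ·
  (3,5): δ = 57.87°  ✓
  (4,5): δ = 118.80°  ·
antipodal pairs: 7

count = 7; pairs: (0,3), (0,4), (1,3), (1,4), (2,4), (2,5), (3,5)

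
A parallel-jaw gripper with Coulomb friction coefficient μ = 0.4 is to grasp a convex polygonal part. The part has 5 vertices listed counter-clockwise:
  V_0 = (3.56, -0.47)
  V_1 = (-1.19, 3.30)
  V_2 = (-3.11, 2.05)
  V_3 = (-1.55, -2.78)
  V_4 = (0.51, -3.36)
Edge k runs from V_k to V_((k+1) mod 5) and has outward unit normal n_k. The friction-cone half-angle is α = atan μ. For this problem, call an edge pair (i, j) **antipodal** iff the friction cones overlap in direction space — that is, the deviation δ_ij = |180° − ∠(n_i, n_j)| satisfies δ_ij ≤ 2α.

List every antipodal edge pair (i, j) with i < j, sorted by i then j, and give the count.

count = 3; pairs: (0,2), (0,3), (1,4)

α = atan 0.4 = 21.80°;  2α = 43.60°
n_0 = (+0.6217, +0.7833)
n_1 = (-0.5456, +0.8380)
n_2 = (-0.9516, -0.3073)
n_3 = (-0.2710, -0.9626)
n_4 = (+0.6878, -0.7259)
  (0,1): δ = 108.50°  ·
  (0,2): δ = 33.66°  ✓
  (0,3): δ = 22.71°  ✓
  (0,4): δ = 81.90°  ·
  (1,2): δ = 105.17°  ·
  (1,3): δ = 48.79°  ·
  (1,4): δ = 10.39°  ✓
  (2,3): δ = 123.62°  ·
  (2,4): δ = 64.44°  ·
  (3,4): δ = 120.82°  ·
antipodal pairs: 3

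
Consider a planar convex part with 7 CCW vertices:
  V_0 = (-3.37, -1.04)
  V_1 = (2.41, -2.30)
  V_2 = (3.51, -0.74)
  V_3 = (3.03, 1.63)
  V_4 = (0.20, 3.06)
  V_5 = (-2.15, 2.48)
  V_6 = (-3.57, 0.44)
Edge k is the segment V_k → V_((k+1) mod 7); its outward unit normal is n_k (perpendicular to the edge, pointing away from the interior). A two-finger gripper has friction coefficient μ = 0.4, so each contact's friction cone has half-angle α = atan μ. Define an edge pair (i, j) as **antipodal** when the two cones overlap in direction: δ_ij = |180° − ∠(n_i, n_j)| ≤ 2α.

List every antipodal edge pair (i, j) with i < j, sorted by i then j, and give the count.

count = 6; pairs: (0,3), (0,4), (1,4), (1,5), (1,6), (2,6)

α = atan 0.4 = 21.80°;  2α = 43.60°
n_0 = (-0.2130, -0.9771)
n_1 = (+0.8173, -0.5763)
n_2 = (+0.9801, +0.1985)
n_3 = (+0.4510, +0.8925)
n_4 = (-0.2396, +0.9709)
n_5 = (-0.8207, +0.5713)
n_6 = (-0.9910, -0.1339)
  (0,1): δ = 112.89°  ·
  (0,2): δ = 66.25°  ·
  (0,3): δ = 14.51°  ✓
  (0,4): δ = 26.16°  ✓
  (0,5): δ = 67.46°  ·
  (0,6): δ = 109.99°  ·
  (1,2): δ = 133.36°  ·
  (1,3): δ = 81.62°  ·
  (1,4): δ = 40.95°  ✓
  (1,5): δ = 0.35°  ✓
  (1,6): δ = 42.88°  ✓
  (2,3): δ = 128.26°  ·
  (2,4): δ = 87.59°  ·
  (2,5): δ = 46.29°  ·
  (2,6): δ = 3.75°  ✓
  (3,4): δ = 139.33°  ·
  (3,5): δ = 98.03°  ·
  (3,6): δ = 55.50°  ·
  (4,5): δ = 138.70°  ·
  (4,6): δ = 96.17°  ·
  (5,6): δ = 137.46°  ·
antipodal pairs: 6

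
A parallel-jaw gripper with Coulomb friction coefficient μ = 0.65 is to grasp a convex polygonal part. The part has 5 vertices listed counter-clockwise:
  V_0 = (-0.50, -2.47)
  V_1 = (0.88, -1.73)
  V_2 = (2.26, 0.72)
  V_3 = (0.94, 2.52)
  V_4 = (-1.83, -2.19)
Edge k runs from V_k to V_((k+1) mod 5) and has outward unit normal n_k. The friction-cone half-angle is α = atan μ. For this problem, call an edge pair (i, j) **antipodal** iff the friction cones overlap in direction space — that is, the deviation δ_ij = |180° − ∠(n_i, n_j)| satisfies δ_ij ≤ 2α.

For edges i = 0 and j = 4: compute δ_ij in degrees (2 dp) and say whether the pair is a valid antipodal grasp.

δ = 139.91°, invalid

α = atan 0.65 = 33.02°;  2α = 66.05°
edge 0: e_0 = (+1.38, +0.74);  n_0 = (+0.4726, -0.8813)
edge 4: e_4 = (+1.33, -0.28);  n_4 = (-0.2060, -0.9785)
∠(n_0, n_4) = 40.09°
δ = |180° − 40.09°| = 139.91°
139.91° > 2α = 66.05°  →  invalid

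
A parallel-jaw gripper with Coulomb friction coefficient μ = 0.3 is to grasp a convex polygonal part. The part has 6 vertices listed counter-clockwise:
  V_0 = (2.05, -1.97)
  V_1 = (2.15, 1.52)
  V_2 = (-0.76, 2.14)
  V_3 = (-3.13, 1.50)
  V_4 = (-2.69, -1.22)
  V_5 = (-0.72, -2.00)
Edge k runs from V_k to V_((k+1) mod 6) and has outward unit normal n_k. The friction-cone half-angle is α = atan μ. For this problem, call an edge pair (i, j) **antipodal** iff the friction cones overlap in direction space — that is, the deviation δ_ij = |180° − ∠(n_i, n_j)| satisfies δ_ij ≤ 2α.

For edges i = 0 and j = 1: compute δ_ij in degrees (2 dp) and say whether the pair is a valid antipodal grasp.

α = atan 0.3 = 16.70°;  2α = 33.40°
edge 0: e_0 = (+0.10, +3.49);  n_0 = (+0.9996, -0.0286)
edge 1: e_1 = (-2.91, +0.62);  n_1 = (+0.2084, +0.9780)
∠(n_0, n_1) = 79.61°
δ = |180° − 79.61°| = 100.39°
100.39° > 2α = 33.40°  →  invalid

δ = 100.39°, invalid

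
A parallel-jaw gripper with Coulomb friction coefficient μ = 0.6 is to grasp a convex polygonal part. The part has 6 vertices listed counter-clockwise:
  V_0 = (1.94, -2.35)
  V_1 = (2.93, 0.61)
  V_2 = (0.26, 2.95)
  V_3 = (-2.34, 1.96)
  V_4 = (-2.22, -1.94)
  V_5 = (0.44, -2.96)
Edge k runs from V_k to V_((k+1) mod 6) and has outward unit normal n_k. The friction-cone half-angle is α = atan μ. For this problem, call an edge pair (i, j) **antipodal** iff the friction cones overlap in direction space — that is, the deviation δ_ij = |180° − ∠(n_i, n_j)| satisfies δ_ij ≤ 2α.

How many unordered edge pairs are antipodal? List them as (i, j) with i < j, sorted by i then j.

count = 6; pairs: (0,2), (0,3), (1,3), (1,4), (2,4), (2,5)

α = atan 0.6 = 30.96°;  2α = 61.93°
n_0 = (+0.9484, -0.3172)
n_1 = (+0.6591, +0.7521)
n_2 = (-0.3558, +0.9345)
n_3 = (-0.9995, -0.0308)
n_4 = (-0.3580, -0.9337)
n_5 = (+0.3767, -0.9263)
  (0,1): δ = 112.74°  ·
  (0,2): δ = 50.66°  ✓
  (0,3): δ = 20.26°  ✓
  (0,4): δ = 87.51°  ·
  (0,5): δ = 130.62°  ·
  (1,2): δ = 117.92°  ·
  (1,3): δ = 47.01°  ✓
  (1,4): δ = 20.25°  ✓
  (1,5): δ = 63.36°  ·
  (2,3): δ = 109.08°  ·
  (2,4): δ = 41.83°  ✓
  (2,5): δ = 1.28°  ✓
  (3,4): δ = 112.74°  ·
  (3,5): δ = 69.63°  ·
  (4,5): δ = 136.89°  ·
antipodal pairs: 6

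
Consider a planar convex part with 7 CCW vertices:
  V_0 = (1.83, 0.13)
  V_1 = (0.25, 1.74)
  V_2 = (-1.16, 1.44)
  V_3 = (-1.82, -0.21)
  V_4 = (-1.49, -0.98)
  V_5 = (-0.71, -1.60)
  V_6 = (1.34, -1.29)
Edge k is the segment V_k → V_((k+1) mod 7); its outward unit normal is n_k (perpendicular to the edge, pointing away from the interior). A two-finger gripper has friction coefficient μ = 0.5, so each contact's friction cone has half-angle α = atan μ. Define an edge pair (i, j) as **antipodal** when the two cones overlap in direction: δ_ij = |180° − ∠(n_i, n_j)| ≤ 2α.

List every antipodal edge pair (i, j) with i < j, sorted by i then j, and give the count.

α = atan 0.5 = 26.57°;  2α = 53.13°
n_0 = (+0.7137, +0.7004)
n_1 = (-0.2081, +0.9781)
n_2 = (-0.9285, +0.3714)
n_3 = (-0.9191, -0.3939)
n_4 = (-0.6222, -0.7828)
n_5 = (+0.1495, -0.9888)
n_6 = (+0.9453, -0.3262)
  (0,1): δ = 122.45°  ·
  (0,2): δ = 66.26°  ·
  (0,3): δ = 21.26°  ✓
  (0,4): δ = 7.06°  ✓
  (0,5): δ = 54.14°  ·
  (0,6): δ = 116.50°  ·
  (1,2): δ = 123.81°  ·
  (1,3): δ = 78.81°  ·
  (1,4): δ = 50.49°  ✓
  (1,5): δ = 3.41°  ✓
  (1,6): δ = 58.95°  ·
  (2,3): δ = 135.00°  ·
  (2,4): δ = 106.68°  ·
  (2,5): δ = 59.60°  ·
  (2,6): δ = 2.76°  ✓
  (3,4): δ = 151.68°  ·
  (3,5): δ = 104.60°  ·
  (3,6): δ = 42.24°  ✓
  (4,5): δ = 132.92°  ·
  (4,6): δ = 70.56°  ·
  (5,6): δ = 117.64°  ·
antipodal pairs: 6

count = 6; pairs: (0,3), (0,4), (1,4), (1,5), (2,6), (3,6)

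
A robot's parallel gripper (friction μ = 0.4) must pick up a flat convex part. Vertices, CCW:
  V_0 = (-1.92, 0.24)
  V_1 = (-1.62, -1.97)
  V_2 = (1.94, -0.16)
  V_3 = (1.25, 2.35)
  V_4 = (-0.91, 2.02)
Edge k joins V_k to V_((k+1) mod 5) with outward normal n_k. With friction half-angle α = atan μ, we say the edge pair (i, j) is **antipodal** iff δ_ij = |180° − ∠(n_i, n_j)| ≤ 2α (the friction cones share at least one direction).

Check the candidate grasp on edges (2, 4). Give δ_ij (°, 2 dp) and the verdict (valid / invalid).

δ = 44.94°, invalid

α = atan 0.4 = 21.80°;  2α = 43.60°
edge 2: e_2 = (-0.69, +2.51);  n_2 = (+0.9642, +0.2651)
edge 4: e_4 = (-1.01, -1.78);  n_4 = (-0.8697, +0.4935)
∠(n_2, n_4) = 135.06°
δ = |180° − 135.06°| = 44.94°
44.94° > 2α = 43.60°  →  invalid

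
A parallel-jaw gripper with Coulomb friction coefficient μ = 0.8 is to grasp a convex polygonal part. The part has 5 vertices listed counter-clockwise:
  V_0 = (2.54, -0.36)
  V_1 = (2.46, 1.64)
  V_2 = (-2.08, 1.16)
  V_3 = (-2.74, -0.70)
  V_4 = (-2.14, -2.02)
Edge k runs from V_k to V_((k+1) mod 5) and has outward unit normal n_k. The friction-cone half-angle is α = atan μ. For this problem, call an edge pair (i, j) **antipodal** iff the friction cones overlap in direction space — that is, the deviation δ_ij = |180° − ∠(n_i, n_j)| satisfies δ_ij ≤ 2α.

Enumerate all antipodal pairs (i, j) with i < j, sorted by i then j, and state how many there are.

count = 5; pairs: (0,2), (0,3), (1,3), (1,4), (2,4)

α = atan 0.8 = 38.66°;  2α = 77.32°
n_0 = (+0.9992, +0.0400)
n_1 = (-0.1051, +0.9945)
n_2 = (-0.9424, +0.3344)
n_3 = (-0.9104, -0.4138)
n_4 = (+0.3343, -0.9425)
  (0,1): δ = 86.26°  ·
  (0,2): δ = 21.83°  ✓
  (0,3): δ = 22.15°  ✓
  (0,4): δ = 107.24°  ·
  (1,2): δ = 115.57°  ·
  (1,3): δ = 71.59°  ✓
  (1,4): δ = 13.49°  ✓
  (2,3): δ = 136.02°  ·
  (2,4): δ = 50.93°  ✓
  (3,4): δ = 94.91°  ·
antipodal pairs: 5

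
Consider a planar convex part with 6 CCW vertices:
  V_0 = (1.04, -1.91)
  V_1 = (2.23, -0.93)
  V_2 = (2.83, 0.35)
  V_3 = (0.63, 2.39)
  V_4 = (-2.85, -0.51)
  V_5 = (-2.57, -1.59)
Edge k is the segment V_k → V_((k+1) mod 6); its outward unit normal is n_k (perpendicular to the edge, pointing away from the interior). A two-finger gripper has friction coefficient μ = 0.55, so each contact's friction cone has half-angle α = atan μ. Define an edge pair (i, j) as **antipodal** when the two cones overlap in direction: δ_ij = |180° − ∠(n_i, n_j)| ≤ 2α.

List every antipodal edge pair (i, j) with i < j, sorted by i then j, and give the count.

count = 6; pairs: (0,3), (1,3), (1,4), (2,4), (2,5), (3,5)

α = atan 0.55 = 28.81°;  2α = 57.62°
n_0 = (+0.6357, -0.7719)
n_1 = (+0.9055, -0.4244)
n_2 = (+0.6799, +0.7333)
n_3 = (-0.6402, +0.7682)
n_4 = (-0.9680, -0.2510)
n_5 = (-0.0883, -0.9961)
  (0,1): δ = 154.59°  ·
  (0,2): δ = 82.31°  ·
  (0,3): δ = 0.33°  ✓
  (0,4): δ = 65.06°  ·
  (0,5): δ = 135.46°  ·
  (1,2): δ = 107.72°  ·
  (1,3): δ = 25.08°  ✓
  (1,4): δ = 39.65°  ✓
  (1,5): δ = 110.05°  ·
  (2,3): δ = 97.36°  ·
  (2,4): δ = 32.63°  ✓
  (2,5): δ = 37.77°  ✓
  (3,4): δ = 115.27°  ·
  (3,5): δ = 44.87°  ✓
  (4,5): δ = 109.60°  ·
antipodal pairs: 6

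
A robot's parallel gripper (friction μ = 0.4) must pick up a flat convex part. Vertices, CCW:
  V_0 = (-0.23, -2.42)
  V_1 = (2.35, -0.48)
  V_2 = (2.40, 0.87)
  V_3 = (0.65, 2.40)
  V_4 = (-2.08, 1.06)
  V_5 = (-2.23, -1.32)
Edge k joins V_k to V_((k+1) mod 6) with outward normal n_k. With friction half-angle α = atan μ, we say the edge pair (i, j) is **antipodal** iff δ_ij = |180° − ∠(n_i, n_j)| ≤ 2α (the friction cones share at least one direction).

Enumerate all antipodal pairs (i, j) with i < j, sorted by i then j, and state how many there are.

α = atan 0.4 = 21.80°;  2α = 43.60°
n_0 = (+0.6010, -0.7993)
n_1 = (+0.9993, -0.0370)
n_2 = (+0.6582, +0.7528)
n_3 = (-0.4406, +0.8977)
n_4 = (-0.9980, +0.0629)
n_5 = (-0.4819, -0.8762)
  (0,1): δ = 129.06°  ·
  (0,2): δ = 78.10°  ·
  (0,3): δ = 10.80°  ✓
  (0,4): δ = 49.45°  ·
  (0,5): δ = 114.25°  ·
  (1,2): δ = 129.04°  ·
  (1,3): δ = 61.74°  ·
  (1,4): δ = 1.49°  ✓
  (1,5): δ = 63.31°  ·
  (2,3): δ = 112.69°  ·
  (2,4): δ = 52.44°  ·
  (2,5): δ = 12.35°  ✓
  (3,4): δ = 119.75°  ·
  (3,5): δ = 54.95°  ·
  (4,5): δ = 115.20°  ·
antipodal pairs: 3

count = 3; pairs: (0,3), (1,4), (2,5)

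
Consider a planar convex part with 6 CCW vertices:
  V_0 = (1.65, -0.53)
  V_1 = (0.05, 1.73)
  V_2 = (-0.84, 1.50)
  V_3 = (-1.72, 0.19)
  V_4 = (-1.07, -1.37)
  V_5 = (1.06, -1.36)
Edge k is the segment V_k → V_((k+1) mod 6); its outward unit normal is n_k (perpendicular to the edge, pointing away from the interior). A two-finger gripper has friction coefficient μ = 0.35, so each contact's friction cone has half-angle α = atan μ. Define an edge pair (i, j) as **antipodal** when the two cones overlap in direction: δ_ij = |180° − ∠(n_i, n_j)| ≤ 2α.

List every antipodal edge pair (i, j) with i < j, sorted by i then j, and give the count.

α = atan 0.35 = 19.29°;  2α = 38.58°
n_0 = (+0.8162, +0.5778)
n_1 = (-0.2502, +0.9682)
n_2 = (-0.8301, +0.5576)
n_3 = (-0.9231, -0.3846)
n_4 = (+0.0047, -1.0000)
n_5 = (+0.8151, -0.5794)
  (0,1): δ = 110.81°  ·
  (0,2): δ = 69.19°  ·
  (0,3): δ = 12.68°  ✓
  (0,4): δ = 54.97°  ·
  (0,5): δ = 109.30°  ·
  (1,2): δ = 138.38°  ·
  (1,3): δ = 81.87°  ·
  (1,4): δ = 14.22°  ✓
  (1,5): δ = 40.10°  ·
  (2,3): δ = 123.49°  ·
  (2,4): δ = 55.84°  ·
  (2,5): δ = 1.52°  ✓
  (3,4): δ = 112.35°  ·
  (3,5): δ = 58.03°  ·
  (4,5): δ = 125.68°  ·
antipodal pairs: 3

count = 3; pairs: (0,3), (1,4), (2,5)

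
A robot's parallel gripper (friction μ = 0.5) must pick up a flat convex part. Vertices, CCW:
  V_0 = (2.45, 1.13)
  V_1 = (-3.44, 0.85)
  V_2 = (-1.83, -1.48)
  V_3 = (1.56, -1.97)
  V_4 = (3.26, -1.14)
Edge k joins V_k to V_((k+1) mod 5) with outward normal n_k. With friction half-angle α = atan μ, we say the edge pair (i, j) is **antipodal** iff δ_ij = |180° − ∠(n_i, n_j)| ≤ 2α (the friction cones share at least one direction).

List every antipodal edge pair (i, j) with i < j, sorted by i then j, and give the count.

count = 3; pairs: (0,2), (0,3), (1,4)

α = atan 0.5 = 26.57°;  2α = 53.13°
n_0 = (-0.0475, +0.9989)
n_1 = (-0.8227, -0.5685)
n_2 = (-0.1431, -0.9897)
n_3 = (+0.4387, -0.8986)
n_4 = (+0.9418, +0.3361)
  (0,1): δ = 58.08°  ·
  (0,2): δ = 10.95°  ✓
  (0,3): δ = 23.30°  ✓
  (0,4): δ = 106.92°  ·
  (1,2): δ = 132.87°  ·
  (1,3): δ = 98.62°  ·
  (1,4): δ = 15.01°  ✓
  (2,3): δ = 145.75°  ·
  (2,4): δ = 62.14°  ·
  (3,4): δ = 96.39°  ·
antipodal pairs: 3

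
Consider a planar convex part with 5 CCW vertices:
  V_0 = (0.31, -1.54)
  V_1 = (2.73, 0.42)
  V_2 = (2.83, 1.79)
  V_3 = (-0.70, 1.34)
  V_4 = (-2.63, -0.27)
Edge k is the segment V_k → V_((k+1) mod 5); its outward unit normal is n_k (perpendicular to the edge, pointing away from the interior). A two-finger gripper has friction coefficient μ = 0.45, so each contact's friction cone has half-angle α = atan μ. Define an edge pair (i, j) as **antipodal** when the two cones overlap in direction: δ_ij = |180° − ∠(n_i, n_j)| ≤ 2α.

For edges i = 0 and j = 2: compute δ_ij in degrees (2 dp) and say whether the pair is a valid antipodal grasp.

δ = 31.74°, valid

α = atan 0.45 = 24.23°;  2α = 48.46°
edge 0: e_0 = (+2.42, +1.96);  n_0 = (+0.6294, -0.7771)
edge 2: e_2 = (-3.53, -0.45);  n_2 = (-0.1265, +0.9920)
∠(n_0, n_2) = 148.26°
δ = |180° − 148.26°| = 31.74°
31.74° ≤ 2α = 48.46°  →  valid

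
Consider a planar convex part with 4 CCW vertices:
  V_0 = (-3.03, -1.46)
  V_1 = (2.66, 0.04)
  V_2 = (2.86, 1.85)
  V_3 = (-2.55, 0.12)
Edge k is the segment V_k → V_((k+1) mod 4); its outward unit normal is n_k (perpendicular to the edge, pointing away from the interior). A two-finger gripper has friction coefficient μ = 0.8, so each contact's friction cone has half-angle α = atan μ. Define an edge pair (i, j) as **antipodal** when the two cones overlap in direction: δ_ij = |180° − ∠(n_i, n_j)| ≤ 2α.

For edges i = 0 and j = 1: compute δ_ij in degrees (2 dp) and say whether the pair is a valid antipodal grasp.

δ = 111.07°, invalid

α = atan 0.8 = 38.66°;  2α = 77.32°
edge 0: e_0 = (+5.69, +1.50);  n_0 = (+0.2549, -0.9670)
edge 1: e_1 = (+0.20, +1.81);  n_1 = (+0.9940, -0.1098)
∠(n_0, n_1) = 68.93°
δ = |180° − 68.93°| = 111.07°
111.07° > 2α = 77.32°  →  invalid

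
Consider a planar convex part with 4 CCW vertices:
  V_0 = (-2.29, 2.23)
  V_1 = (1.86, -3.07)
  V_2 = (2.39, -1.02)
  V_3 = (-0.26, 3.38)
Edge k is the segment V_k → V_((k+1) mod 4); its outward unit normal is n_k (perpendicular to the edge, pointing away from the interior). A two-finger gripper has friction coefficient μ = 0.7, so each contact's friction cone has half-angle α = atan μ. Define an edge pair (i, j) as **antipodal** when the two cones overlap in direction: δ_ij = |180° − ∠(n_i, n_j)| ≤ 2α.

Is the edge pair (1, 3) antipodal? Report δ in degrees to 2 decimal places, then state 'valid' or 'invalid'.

α = atan 0.7 = 34.99°;  2α = 69.98°
edge 1: e_1 = (+0.53, +2.05);  n_1 = (+0.9682, -0.2503)
edge 3: e_3 = (-2.03, -1.15);  n_3 = (-0.4929, +0.8701)
∠(n_1, n_3) = 134.03°
δ = |180° − 134.03°| = 45.97°
45.97° ≤ 2α = 69.98°  →  valid

δ = 45.97°, valid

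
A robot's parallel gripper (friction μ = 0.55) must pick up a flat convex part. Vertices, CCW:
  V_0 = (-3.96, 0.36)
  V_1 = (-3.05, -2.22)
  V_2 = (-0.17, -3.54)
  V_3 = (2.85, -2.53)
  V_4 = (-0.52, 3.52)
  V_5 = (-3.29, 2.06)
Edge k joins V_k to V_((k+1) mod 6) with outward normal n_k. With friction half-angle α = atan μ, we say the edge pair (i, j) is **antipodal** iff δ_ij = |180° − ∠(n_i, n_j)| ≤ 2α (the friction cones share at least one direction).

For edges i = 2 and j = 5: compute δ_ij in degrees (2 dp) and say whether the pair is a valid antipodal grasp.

δ = 50.00°, valid

α = atan 0.55 = 28.81°;  2α = 57.62°
edge 2: e_2 = (+3.02, +1.01);  n_2 = (+0.3172, -0.9484)
edge 5: e_5 = (-0.67, -1.70);  n_5 = (-0.9304, +0.3667)
∠(n_2, n_5) = 130.00°
δ = |180° − 130.00°| = 50.00°
50.00° ≤ 2α = 57.62°  →  valid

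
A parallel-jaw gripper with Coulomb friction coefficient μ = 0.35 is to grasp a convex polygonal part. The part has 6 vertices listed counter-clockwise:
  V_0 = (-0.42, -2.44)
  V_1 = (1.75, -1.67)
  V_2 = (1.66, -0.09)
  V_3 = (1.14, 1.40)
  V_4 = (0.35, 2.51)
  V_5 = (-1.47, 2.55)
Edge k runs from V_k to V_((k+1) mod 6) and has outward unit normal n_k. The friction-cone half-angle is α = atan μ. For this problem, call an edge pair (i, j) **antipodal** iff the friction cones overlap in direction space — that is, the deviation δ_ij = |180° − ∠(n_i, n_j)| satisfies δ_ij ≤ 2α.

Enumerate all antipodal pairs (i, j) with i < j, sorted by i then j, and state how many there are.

count = 4; pairs: (0,4), (1,5), (2,5), (3,5)

α = atan 0.35 = 19.29°;  2α = 38.58°
n_0 = (+0.3344, -0.9424)
n_1 = (+0.9984, +0.0569)
n_2 = (+0.9442, +0.3295)
n_3 = (+0.8147, +0.5798)
n_4 = (+0.0220, +0.9998)
n_5 = (-0.9786, -0.2059)
  (0,1): δ = 106.28°  ·
  (0,2): δ = 90.30°  ·
  (0,3): δ = 74.10°  ·
  (0,4): δ = 20.80°  ✓
  (0,5): δ = 82.35°  ·
  (1,2): δ = 164.02°  ·
  (1,3): δ = 147.82°  ·
  (1,4): δ = 94.52°  ·
  (1,5): δ = 8.62°  ✓
  (2,3): δ = 163.80°  ·
  (2,4): δ = 110.50°  ·
  (2,5): δ = 7.36°  ✓
  (3,4): δ = 126.70°  ·
  (3,5): δ = 23.56°  ✓
  (4,5): δ = 76.86°  ·
antipodal pairs: 4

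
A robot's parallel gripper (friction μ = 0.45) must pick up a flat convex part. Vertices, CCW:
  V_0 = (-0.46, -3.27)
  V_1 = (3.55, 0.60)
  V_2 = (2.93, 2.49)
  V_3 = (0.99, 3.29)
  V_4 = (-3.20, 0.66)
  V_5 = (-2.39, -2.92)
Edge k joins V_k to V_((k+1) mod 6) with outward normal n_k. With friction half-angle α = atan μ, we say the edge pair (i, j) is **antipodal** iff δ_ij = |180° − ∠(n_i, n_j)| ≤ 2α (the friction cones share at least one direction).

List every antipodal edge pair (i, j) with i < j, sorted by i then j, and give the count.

α = atan 0.45 = 24.23°;  2α = 48.46°
n_0 = (+0.6944, -0.7196)
n_1 = (+0.9502, +0.3117)
n_2 = (+0.3812, +0.9245)
n_3 = (-0.5316, +0.8470)
n_4 = (-0.9753, -0.2207)
n_5 = (-0.1784, -0.9840)
  (0,1): δ = 115.82°  ·
  (0,2): δ = 66.39°  ·
  (0,3): δ = 11.87°  ✓
  (0,4): δ = 58.77°  ·
  (0,5): δ = 125.74°  ·
  (1,2): δ = 130.57°  ·
  (1,3): δ = 76.05°  ·
  (1,4): δ = 5.41°  ✓
  (1,5): δ = 61.56°  ·
  (2,3): δ = 125.47°  ·
  (2,4): δ = 54.84°  ·
  (2,5): δ = 12.13°  ✓
  (3,4): δ = 109.37°  ·
  (3,5): δ = 42.39°  ✓
  (4,5): δ = 113.03°  ·
antipodal pairs: 4

count = 4; pairs: (0,3), (1,4), (2,5), (3,5)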